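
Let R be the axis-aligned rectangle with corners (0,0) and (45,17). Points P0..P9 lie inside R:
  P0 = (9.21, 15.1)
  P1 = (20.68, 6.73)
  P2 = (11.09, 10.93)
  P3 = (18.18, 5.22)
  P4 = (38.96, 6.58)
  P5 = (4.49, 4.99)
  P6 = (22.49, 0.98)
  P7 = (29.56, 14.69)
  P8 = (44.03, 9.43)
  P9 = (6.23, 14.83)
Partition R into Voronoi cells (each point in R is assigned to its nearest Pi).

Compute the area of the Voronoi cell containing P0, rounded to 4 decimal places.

Area of P0's cell: 28.4104

1. box [0,45]×[0,17]: [(0, 0) (45, 0) (45, 17) (0, 17)]
2. ⊥bis P0·P1 via (14.945,10.915): [(0, 0) (6.98, 0) (19.3854, 17) (0, 17)]  |A|=224.1059
3. ⊥bis P0·P2 via (10.15,13.015): [(0, 8.439) (18.9891, 17) (0, 17)]  |A|=81.2829
4. ⊥bis P0·P3 via (13.695,10.16): [(0, 8.439) (18.9891, 17) (0, 17)]  |A|=81.2829
5. ⊥bis P0·P4 via (24.085,10.84): [(0, 8.439) (18.9891, 17) (0, 17)]  |A|=81.2829
6. ⊥bis P0·P5 via (6.85,10.045): [(0, 13.243) (5.2348, 10.7991) (18.9891, 17) (0, 17)]  |A|=68.7087
7. ⊥bis P0·P6 via (15.85,8.04): [(0, 13.243) (5.2348, 10.7991) (18.9891, 17) (0, 17)]  |A|=68.7087
8. ⊥bis P0·P7 via (19.385,14.895): [(0, 13.243) (5.2348, 10.7991) (18.9891, 17) (0, 17)]  |A|=68.7087
9. ⊥bis P0·P8 via (26.62,12.265): [(0, 13.243) (5.2348, 10.7991) (18.9891, 17) (0, 17)]  |A|=68.7087
10. ⊥bis P0·P9 via (7.72,14.965): [(7.9851, 12.039) (18.9891, 17) (7.5356, 17)]  |A|=28.4104
11. canonical 3-gon: [(7.9851, 12.039) (18.9891, 17) (7.5356, 17)]
12. shoelace: 28.4104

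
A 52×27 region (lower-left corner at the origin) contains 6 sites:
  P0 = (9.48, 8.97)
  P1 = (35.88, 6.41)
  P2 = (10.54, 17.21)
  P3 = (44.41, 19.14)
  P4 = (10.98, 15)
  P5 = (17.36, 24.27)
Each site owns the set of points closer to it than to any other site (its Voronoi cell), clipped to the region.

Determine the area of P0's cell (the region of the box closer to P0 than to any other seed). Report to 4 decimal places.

1. box [0,52]×[0,27]: [(0, 0) (52, 0) (52, 27) (0, 27)]
2. ⊥bis P0·P1 via (22.68,7.69): [(0, 0) (21.9343, 0) (24.5525, 27) (0, 27)]  |A|=627.5716
3. ⊥bis P0·P2 via (10.01,13.09): [(0, 14.3777) (0, 0) (21.9343, 0) (23.0411, 11.4137)]  |A|=290.8143
4. ⊥bis P0·P3 via (26.945,14.055): [(0, 14.3777) (0, 0) (21.9343, 0) (23.0411, 11.4137)]  |A|=290.8143
5. ⊥bis P0·P4 via (10.23,11.985): [(1.2661, 14.2148) (0, 14.3777) (0, 0) (21.9343, 0) (22.7934, 8.8598)]  |A|=262.6619
6. ⊥bis P0·P5 via (13.42,16.62): [(1.2661, 14.2148) (0, 14.3777) (0, 0) (21.9343, 0) (22.7934, 8.8598)]  |A|=262.6619
7. canonical 5-gon: [(1.2661, 14.2148) (0, 14.3777) (0, 0) (21.9343, 0) (22.7934, 8.8598)]
8. shoelace: 262.6619

Area of P0's cell: 262.6619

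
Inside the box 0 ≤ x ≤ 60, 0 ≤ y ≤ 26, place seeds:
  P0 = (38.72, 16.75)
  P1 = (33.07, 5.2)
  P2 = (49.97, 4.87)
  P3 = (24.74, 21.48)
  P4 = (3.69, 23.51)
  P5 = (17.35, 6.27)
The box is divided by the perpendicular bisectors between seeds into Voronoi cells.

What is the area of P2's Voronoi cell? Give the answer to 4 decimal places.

1. box [0,60]×[0,26]: [(0, 0) (60, 0) (60, 26) (0, 26)]
2. ⊥bis P2·P0 via (44.345,10.81): [(32.9296, 0) (60, 0) (60, 25.6348)]  |A|=346.9718
3. ⊥bis P2·P1 via (41.52,5.035): [(41.5817, 8.1932) (41.4217, 0) (60, 0) (60, 25.6348)]  |A|=312.1832
4. ⊥bis P2·P3 via (37.355,13.175): [(41.5817, 8.1932) (41.4217, 0) (60, 0) (60, 25.6348)]  |A|=312.1832
5. ⊥bis P2·P4 via (26.83,14.19): [(41.5817, 8.1932) (41.4217, 0) (60, 0) (60, 25.6348)]  |A|=312.1832
6. ⊥bis P2·P5 via (33.66,5.57): [(41.5817, 8.1932) (41.4217, 0) (60, 0) (60, 25.6348)]  |A|=312.1832
7. canonical 4-gon: [(41.5817, 8.1932) (41.4217, 0) (60, 0) (60, 25.6348)]
8. shoelace: 312.1832

Area of P2's cell: 312.1832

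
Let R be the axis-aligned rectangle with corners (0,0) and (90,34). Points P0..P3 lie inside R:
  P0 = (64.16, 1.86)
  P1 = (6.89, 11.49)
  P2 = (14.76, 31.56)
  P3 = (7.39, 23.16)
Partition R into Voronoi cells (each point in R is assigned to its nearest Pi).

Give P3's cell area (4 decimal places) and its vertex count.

1. box [0,90]×[0,34]: [(0, 0) (90, 0) (90, 34) (0, 34)]
2. ⊥bis P3·P0 via (35.775,12.51): [(0, 0) (31.0813, 0) (43.838, 34) (0, 34)]  |A|=1273.6278
3. ⊥bis P3·P1 via (7.14,17.325): [(0, 17.6309) (37.1, 16.0414) (43.838, 34) (0, 34)]  |A|=697.2816
4. ⊥bis P3·P2 via (11.075,27.36): [(0, 17.6309) (23.3017, 16.6326) (3.507, 34) (0, 34)]  |A|=221.1675
5. canonical 4-gon: [(0, 17.6309) (23.3017, 16.6326) (3.507, 34) (0, 34)]
6. shoelace: 221.1675

Area of P3's cell: 221.1675 (4 vertices)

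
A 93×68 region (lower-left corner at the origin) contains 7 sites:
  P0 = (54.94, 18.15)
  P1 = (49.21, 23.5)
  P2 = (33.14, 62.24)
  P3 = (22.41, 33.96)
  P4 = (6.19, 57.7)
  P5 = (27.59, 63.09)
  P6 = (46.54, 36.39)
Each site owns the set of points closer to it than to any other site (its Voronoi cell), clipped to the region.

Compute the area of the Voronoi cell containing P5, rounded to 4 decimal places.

1. box [0,93]×[0,68]: [(0, 0) (93, 0) (93, 68) (0, 68)]
2. ⊥bis P5·P0 via (41.265,40.62): [(0, 15.5066) (86.2543, 68) (0, 68)]  |A|=2263.8921
3. ⊥bis P5·P1 via (38.4,43.295): [(0, 22.3249) (83.6392, 68) (0, 68)]  |A|=1910.1157
4. ⊥bis P5·P2 via (30.365,62.665): [(0, 22.3249) (26.3943, 36.7387) (31.1821, 68) (0, 68)]  |A|=1090.1776
5. ⊥bis P5·P3 via (25,48.525): [(0, 52.9706) (28.1146, 47.9712) (31.1821, 68) (0, 68)]  |A|=523.5434
6. ⊥bis P5·P4 via (16.89,60.395): [(19.6396, 49.4782) (28.1146, 47.9712) (31.1821, 68) (14.9745, 68)]  |A|=237.2799
7. ⊥bis P5·P6 via (37.065,49.74): [(19.6396, 49.4782) (28.1146, 47.9712) (31.1821, 68) (14.9745, 68)]  |A|=237.2799
8. canonical 4-gon: [(19.6396, 49.4782) (28.1146, 47.9712) (31.1821, 68) (14.9745, 68)]
9. shoelace: 237.2799

Area of P5's cell: 237.2799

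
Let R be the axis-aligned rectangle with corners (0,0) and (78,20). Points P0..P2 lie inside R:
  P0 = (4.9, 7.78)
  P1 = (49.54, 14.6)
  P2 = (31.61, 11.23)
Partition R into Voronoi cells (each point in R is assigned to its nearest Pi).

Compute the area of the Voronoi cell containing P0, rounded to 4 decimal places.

Area of P0's cell: 363.8213

1. box [0,78]×[0,20]: [(0, 0) (78, 0) (78, 20) (0, 20)]
2. ⊥bis P0·P1 via (27.22,11.19): [(0, 0) (28.9296, 0) (25.874, 20) (0, 20)]  |A|=548.0361
3. ⊥bis P0·P2 via (18.255,9.505): [(0, 0) (19.4827, 0) (16.8994, 20) (0, 20)]  |A|=363.8213
4. canonical 4-gon: [(0, 0) (19.4827, 0) (16.8994, 20) (0, 20)]
5. shoelace: 363.8213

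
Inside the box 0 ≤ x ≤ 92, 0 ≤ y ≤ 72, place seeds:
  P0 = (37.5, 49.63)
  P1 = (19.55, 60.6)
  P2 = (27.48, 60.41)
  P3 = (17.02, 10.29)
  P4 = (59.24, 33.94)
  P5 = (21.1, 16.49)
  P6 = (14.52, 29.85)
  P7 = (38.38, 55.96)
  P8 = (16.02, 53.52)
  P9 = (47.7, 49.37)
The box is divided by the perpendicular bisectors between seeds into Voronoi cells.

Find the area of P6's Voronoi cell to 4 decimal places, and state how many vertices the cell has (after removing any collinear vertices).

Area of P6's cell: 575.2714 (5 vertices)

1. box [0,92]×[0,72]: [(0, 0) (92, 0) (92, 72) (0, 72)]
2. ⊥bis P6·P0 via (26.01,39.74): [(0, 69.9579) (0, 0) (60.2161, 0)]  |A|=2106.2971
3. ⊥bis P6·P1 via (17.035,45.225): [(21.9859, 44.4152) (0, 48.0115) (0, 0) (60.2161, 0)]  |A|=1865.0423
4. ⊥bis P6·P2 via (21,45.13): [(21.9859, 44.4152) (0, 48.0115) (0, 0) (60.2161, 0)]  |A|=1865.0423
5. ⊥bis P6·P3 via (15.77,20.07): [(40.248, 23.1986) (21.9859, 44.4152) (0, 48.0115) (0, 18.0544)]  |A|=803.2509
6. ⊥bis P6·P4 via (36.88,31.895): [(37.7051, 22.8736) (37.3695, 26.5428) (21.9859, 44.4152) (0, 48.0115) (0, 18.0544)]  |A|=798.5311
7. ⊥bis P6·P5 via (17.81,23.17): [(10.0249, 19.3357) (33.5851, 30.9395) (21.9859, 44.4152) (0, 48.0115) (0, 18.0544)]  |A|=673.4051
8. ⊥bis P6·P7 via (26.45,42.905): [(10.0249, 19.3357) (33.5851, 30.9395) (21.9859, 44.4152) (0, 48.0115) (0, 18.0544)]  |A|=673.4051
9. ⊥bis P6·P8 via (15.27,41.685): [(10.0249, 19.3357) (33.5851, 30.9395) (24.8589, 41.0773) (0, 42.6527) (0, 18.0544)]  |A|=575.2714
10. ⊥bis P6·P9 via (31.11,39.61): [(10.0249, 19.3357) (33.5851, 30.9395) (24.8589, 41.0773) (0, 42.6527) (0, 18.0544)]  |A|=575.2714
11. canonical 5-gon: [(10.0249, 19.3357) (33.5851, 30.9395) (24.8589, 41.0773) (0, 42.6527) (0, 18.0544)]
12. shoelace: 575.2714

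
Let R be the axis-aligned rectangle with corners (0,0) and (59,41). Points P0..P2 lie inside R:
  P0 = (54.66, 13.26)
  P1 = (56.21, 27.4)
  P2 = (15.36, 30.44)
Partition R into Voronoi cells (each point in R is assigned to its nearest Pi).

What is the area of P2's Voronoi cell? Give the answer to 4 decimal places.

1. box [0,59]×[0,41]: [(0, 0) (59, 0) (59, 41) (0, 41)]
2. ⊥bis P2·P0 via (35.01,21.85): [(0, 0) (25.4583, 0) (43.3814, 41) (0, 41)]  |A|=1411.2137
3. ⊥bis P2·P1 via (35.785,28.92): [(0, 0) (25.4583, 0) (35.3099, 22.5361) (36.684, 41) (0, 41)]  |A|=1349.3831
4. canonical 5-gon: [(0, 0) (25.4583, 0) (35.3099, 22.5361) (36.684, 41) (0, 41)]
5. shoelace: 1349.3831

Area of P2's cell: 1349.3831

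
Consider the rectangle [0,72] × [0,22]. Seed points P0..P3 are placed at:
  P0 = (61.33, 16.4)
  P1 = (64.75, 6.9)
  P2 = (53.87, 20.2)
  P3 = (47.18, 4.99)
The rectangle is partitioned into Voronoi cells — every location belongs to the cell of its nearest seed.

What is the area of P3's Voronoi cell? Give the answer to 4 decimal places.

Area of P3's cell: 1072.8376

1. box [0,72]×[0,22]: [(0, 0) (72, 0) (72, 22) (0, 22)]
2. ⊥bis P3·P0 via (54.255,10.695): [(0, 0) (62.879, 0) (45.1391, 22) (0, 22)]  |A|=1188.1993
3. ⊥bis P3·P1 via (55.965,5.945): [(0, 0) (56.6113, 0) (55.6346, 8.9841) (45.1391, 22) (0, 22)]  |A|=1160.0444
4. ⊥bis P3·P2 via (50.525,12.595): [(0, 0) (56.6113, 0) (55.6346, 8.9841) (53.9309, 11.0969) (29.1423, 22) (0, 22)]  |A|=1072.8376
5. canonical 6-gon: [(0, 0) (56.6113, 0) (55.6346, 8.9841) (53.9309, 11.0969) (29.1423, 22) (0, 22)]
6. shoelace: 1072.8376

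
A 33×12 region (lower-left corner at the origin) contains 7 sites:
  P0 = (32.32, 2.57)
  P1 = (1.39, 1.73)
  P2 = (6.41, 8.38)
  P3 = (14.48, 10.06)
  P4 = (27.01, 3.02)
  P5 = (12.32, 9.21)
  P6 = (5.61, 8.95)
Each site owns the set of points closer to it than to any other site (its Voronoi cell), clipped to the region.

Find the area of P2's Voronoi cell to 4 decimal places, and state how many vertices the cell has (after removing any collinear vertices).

1. box [0,33]×[0,12]: [(0, 0) (33, 0) (33, 12) (0, 12)]
2. ⊥bis P2·P0 via (19.365,5.475): [(0, 0) (18.1373, 0) (20.8282, 12) (0, 12)]  |A|=233.7927
3. ⊥bis P2·P1 via (3.9,5.055): [(0, 7.9991) (10.5964, 0) (18.1373, 0) (20.8282, 12) (0, 12)]  |A|=191.4122
4. ⊥bis P2·P3 via (10.445,9.22): [(0, 7.9991) (10.5964, 0) (12.3644, 0) (9.8663, 12) (0, 12)]  |A|=91.0035
5. ⊥bis P2·P4 via (16.71,5.7): [(0, 7.9991) (10.5964, 0) (12.3644, 0) (9.8663, 12) (0, 12)]  |A|=91.0035
6. ⊥bis P2·P5 via (9.365,8.795): [(0, 7.9991) (10.5964, 0) (10.6002, 0) (8.9149, 12) (0, 12)]  |A|=74.7099
7. ⊥bis P2·P6 via (6.01,8.665): [(3.5995, 5.2818) (10.5964, 0) (10.6002, 0) (8.9149, 12) (8.3862, 12)]  |A|=39.3393
8. canonical 5-gon: [(3.5995, 5.2818) (10.5964, 0) (10.6002, 0) (8.9149, 12) (8.3862, 12)]
9. shoelace: 39.3393

Area of P2's cell: 39.3393 (5 vertices)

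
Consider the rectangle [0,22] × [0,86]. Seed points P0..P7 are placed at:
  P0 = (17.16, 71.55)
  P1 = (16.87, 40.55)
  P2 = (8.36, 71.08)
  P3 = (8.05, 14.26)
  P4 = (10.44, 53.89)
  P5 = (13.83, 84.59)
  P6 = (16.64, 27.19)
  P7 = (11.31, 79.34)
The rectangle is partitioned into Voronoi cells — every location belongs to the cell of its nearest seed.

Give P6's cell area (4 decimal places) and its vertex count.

1. box [0,22]×[0,86]: [(0, 0) (22, 0) (22, 86) (0, 86)]
2. ⊥bis P6·P0 via (16.9,49.37): [(0, 49.5681) (0, 0) (22, 0) (22, 49.3102)]  |A|=1087.6616
3. ⊥bis P6·P1 via (16.755,33.87): [(0, 34.1584) (0, 0) (22, 0) (22, 33.7797)]  |A|=747.3197
4. ⊥bis P6·P2 via (12.5,49.135): [(0, 34.1584) (0, 0) (22, 0) (22, 33.7797)]  |A|=747.3197
5. ⊥bis P6·P3 via (12.345,20.725): [(0, 34.1584) (0, 28.9264) (22, 14.3107) (22, 33.7797)]  |A|=271.7117
6. ⊥bis P6·P4 via (13.54,40.54): [(0, 34.1584) (0, 28.9264) (22, 14.3107) (22, 33.7797)]  |A|=271.7117
7. ⊥bis P6·P5 via (15.235,55.89): [(0, 34.1584) (0, 28.9264) (22, 14.3107) (22, 33.7797)]  |A|=271.7117
8. ⊥bis P6·P7 via (13.975,53.265): [(0, 34.1584) (0, 28.9264) (22, 14.3107) (22, 33.7797)]  |A|=271.7117
9. canonical 4-gon: [(0, 34.1584) (0, 28.9264) (22, 14.3107) (22, 33.7797)]
10. shoelace: 271.7117

Area of P6's cell: 271.7117 (4 vertices)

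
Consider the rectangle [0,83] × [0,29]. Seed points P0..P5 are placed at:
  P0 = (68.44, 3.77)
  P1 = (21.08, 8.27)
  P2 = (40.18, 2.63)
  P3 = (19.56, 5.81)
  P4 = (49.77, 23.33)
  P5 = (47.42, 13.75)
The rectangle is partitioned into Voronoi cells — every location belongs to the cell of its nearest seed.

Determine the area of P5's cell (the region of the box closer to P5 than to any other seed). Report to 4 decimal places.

1. box [0,83]×[0,29]: [(0, 0) (83, 0) (83, 29) (0, 29)]
2. ⊥bis P5·P0 via (57.93,8.76): [(0, 0) (53.7709, 0) (67.5397, 29) (0, 29)]  |A|=1759.0029
3. ⊥bis P5·P1 via (34.25,11.01): [(36.5406, 0) (53.7709, 0) (67.5397, 29) (30.5072, 29)]  |A|=786.8095
4. ⊥bis P5·P2 via (43.8,8.19): [(33.4323, 14.9402) (54.3868, 1.2972) (67.5397, 29) (30.5072, 29)]  |A|=640.3058
5. ⊥bis P5·P3 via (33.49,9.78): [(33.4323, 14.9402) (54.3868, 1.2972) (67.5397, 29) (30.5072, 29)]  |A|=640.3058
6. ⊥bis P5·P4 via (48.595,18.54): [(31.8277, 22.6531) (33.4323, 14.9402) (54.3868, 1.2972) (61.1152, 15.4688)]  |A|=301.5585
7. canonical 4-gon: [(31.8277, 22.6531) (33.4323, 14.9402) (54.3868, 1.2972) (61.1152, 15.4688)]
8. shoelace: 301.5585

Area of P5's cell: 301.5585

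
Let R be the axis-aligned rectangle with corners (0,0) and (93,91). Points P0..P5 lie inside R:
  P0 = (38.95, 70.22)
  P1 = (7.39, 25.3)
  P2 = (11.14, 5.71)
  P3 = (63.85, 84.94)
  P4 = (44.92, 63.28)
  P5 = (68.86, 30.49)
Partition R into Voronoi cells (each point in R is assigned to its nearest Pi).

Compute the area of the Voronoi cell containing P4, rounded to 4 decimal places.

Area of P4's cell: 1029.5544

1. box [0,93]×[0,91]: [(0, 0) (93, 0) (93, 91) (0, 91)]
2. ⊥bis P4·P0 via (41.935,66.75): [(0, 30.6762) (0, 0) (93, 0) (93, 91) (70.1251, 91)]  |A|=6347.8943
3. ⊥bis P4·P1 via (26.155,44.29): [(21.3478, 49.0403) (70.9761, 0) (93, 0) (93, 91) (70.1251, 91)]  |A|=4280.1176
4. ⊥bis P4·P2 via (28.03,34.495): [(21.3478, 49.0403) (47.8169, 22.8848) (86.8185, 0) (93, 0) (93, 91) (70.1251, 91)]  |A|=4098.8418
5. ⊥bis P4·P3 via (54.385,74.11): [(52.4533, 75.7982) (21.3478, 49.0403) (47.8169, 22.8848) (86.8185, 0) (93, 0) (93, 40.362)]  |A|=2898.3709
6. ⊥bis P4·P5 via (56.89,46.885): [(72.4977, 58.2802) (52.4533, 75.7982) (21.3478, 49.0403) (37.7043, 32.8775)]  |A|=1029.5544
7. canonical 4-gon: [(72.4977, 58.2802) (52.4533, 75.7982) (21.3478, 49.0403) (37.7043, 32.8775)]
8. shoelace: 1029.5544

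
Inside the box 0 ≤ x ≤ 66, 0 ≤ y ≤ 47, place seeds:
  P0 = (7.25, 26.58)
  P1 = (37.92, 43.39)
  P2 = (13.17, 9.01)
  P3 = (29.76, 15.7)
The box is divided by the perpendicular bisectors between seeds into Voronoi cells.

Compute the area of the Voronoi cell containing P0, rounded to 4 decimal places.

1. box [0,66]×[0,47]: [(0, 0) (66, 0) (66, 47) (0, 47)]
2. ⊥bis P0·P1 via (22.585,34.985): [(0, 0) (41.76, 0) (15.9997, 47) (0, 47)]  |A|=1357.3526
3. ⊥bis P0·P2 via (10.21,17.795): [(0, 14.3549) (28.6089, 23.9943) (15.9997, 47) (0, 47)]  |A|=651.0129
4. ⊥bis P0·P3 via (18.505,21.14): [(0, 14.3549) (18.1874, 20.4829) (23.9729, 32.4527) (15.9997, 47) (0, 47)]  |A|=598.7984
5. canonical 5-gon: [(0, 14.3549) (18.1874, 20.4829) (23.9729, 32.4527) (15.9997, 47) (0, 47)]
6. shoelace: 598.7984

Area of P0's cell: 598.7984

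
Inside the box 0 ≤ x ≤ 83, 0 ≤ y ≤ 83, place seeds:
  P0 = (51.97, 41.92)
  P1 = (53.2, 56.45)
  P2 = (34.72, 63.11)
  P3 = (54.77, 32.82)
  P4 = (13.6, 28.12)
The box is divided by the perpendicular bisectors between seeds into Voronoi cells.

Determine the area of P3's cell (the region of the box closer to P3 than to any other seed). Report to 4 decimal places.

Area of P3's cell: 1849.7187

1. box [0,83]×[0,83]: [(0, 0) (83, 0) (83, 83) (0, 83)]
2. ⊥bis P3·P0 via (53.37,37.37): [(0, 20.9485) (0, 0) (83, 0) (83, 46.4869)]  |A|=2798.5685
3. ⊥bis P3·P1 via (53.985,44.635): [(0, 20.9485) (0, 0) (83, 0) (83, 46.4869)]  |A|=2798.5685
4. ⊥bis P3·P2 via (44.745,47.965): [(7.3445, 23.2083) (0, 18.3467) (0, 0) (83, 0) (83, 46.4869)]  |A|=2789.0143
5. ⊥bis P3·P4 via (34.185,30.47): [(34.0751, 31.4331) (37.6635, 0) (83, 0) (83, 46.4869)]  |A|=1849.7187
6. canonical 4-gon: [(34.0751, 31.4331) (37.6635, 0) (83, 0) (83, 46.4869)]
7. shoelace: 1849.7187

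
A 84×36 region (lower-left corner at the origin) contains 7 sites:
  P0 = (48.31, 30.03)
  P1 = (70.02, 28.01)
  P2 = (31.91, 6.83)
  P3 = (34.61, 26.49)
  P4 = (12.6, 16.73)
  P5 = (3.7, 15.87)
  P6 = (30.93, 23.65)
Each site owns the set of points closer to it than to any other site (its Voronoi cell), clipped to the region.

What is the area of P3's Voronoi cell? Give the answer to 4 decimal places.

1. box [0,84]×[0,36]: [(0, 0) (84, 0) (84, 36) (0, 36)]
2. ⊥bis P3·P0 via (41.46,28.26): [(0, 0) (48.7622, 0) (39.46, 36) (0, 36)]  |A|=1588.0005
3. ⊥bis P3·P1 via (52.315,27.25): [(0, 0) (48.7622, 0) (39.46, 36) (0, 36)]  |A|=1588.0005
4. ⊥bis P3·P2 via (33.26,16.66): [(0, 21.2278) (44.8693, 15.0656) (39.46, 36) (0, 36)]  |A|=744.4459
5. ⊥bis P3·P4 via (23.605,21.61): [(25.3162, 17.751) (44.8693, 15.0656) (39.46, 36) (17.224, 36)]  |A|=400.2965
6. ⊥bis P3·P5 via (19.155,21.18): [(25.3162, 17.751) (44.8693, 15.0656) (39.46, 36) (17.224, 36)]  |A|=400.2965
7. ⊥bis P3·P6 via (32.77,25.07): [(39.9717, 15.7383) (44.8693, 15.0656) (39.46, 36) (24.3349, 36)]  |A|=202.6765
8. canonical 4-gon: [(39.9717, 15.7383) (44.8693, 15.0656) (39.46, 36) (24.3349, 36)]
9. shoelace: 202.6765

Area of P3's cell: 202.6765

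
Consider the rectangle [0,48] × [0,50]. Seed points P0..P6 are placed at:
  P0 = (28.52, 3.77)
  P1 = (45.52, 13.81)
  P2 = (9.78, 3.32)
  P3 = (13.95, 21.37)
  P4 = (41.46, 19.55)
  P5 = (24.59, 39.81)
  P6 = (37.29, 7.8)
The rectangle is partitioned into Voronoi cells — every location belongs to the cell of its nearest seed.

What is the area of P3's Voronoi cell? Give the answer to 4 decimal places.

1. box [0,48]×[0,50]: [(0, 0) (48, 0) (48, 50) (0, 50)]
2. ⊥bis P3·P0 via (21.235,12.57): [(0, 0) (6.0509, 0) (48, 34.7272) (48, 50) (0, 50)]  |A|=1671.6138
3. ⊥bis P3·P1 via (29.735,17.59): [(0, 0) (6.0509, 0) (30.3373, 20.1053) (37.4962, 50) (0, 50)]  |A|=1379.7295
4. ⊥bis P3·P2 via (11.865,12.345): [(0, 15.0861) (18.9781, 10.7017) (30.3373, 20.1053) (37.4962, 50) (0, 50)]  |A|=1204.1987
5. ⊥bis P3·P4 via (27.705,20.46): [(0, 15.0861) (18.9781, 10.7017) (27.5277, 17.7793) (29.6593, 50) (0, 50)]  |A|=1044.2727
6. ⊥bis P3·P5 via (19.27,30.59): [(0, 41.7089) (0, 15.0861) (18.9781, 10.7017) (27.5277, 17.7793) (28.0404, 25.5294)]  |A|=565.1401
7. ⊥bis P3·P6 via (25.62,14.585): [(0, 41.7089) (0, 15.0861) (18.9781, 10.7017) (27.4304, 17.6988) (27.5341, 17.8772) (28.0404, 25.5294)]  |A|=565.1356
8. canonical 6-gon: [(0, 41.7089) (0, 15.0861) (18.9781, 10.7017) (27.4304, 17.6988) (27.5341, 17.8772) (28.0404, 25.5294)]
9. shoelace: 565.1356

Area of P3's cell: 565.1356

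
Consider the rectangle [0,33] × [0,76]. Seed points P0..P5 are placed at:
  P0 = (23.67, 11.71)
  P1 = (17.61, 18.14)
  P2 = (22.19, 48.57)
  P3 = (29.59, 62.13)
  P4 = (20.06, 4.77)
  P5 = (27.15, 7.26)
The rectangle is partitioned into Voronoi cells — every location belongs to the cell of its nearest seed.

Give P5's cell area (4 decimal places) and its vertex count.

1. box [0,33]×[0,76]: [(0, 0) (33, 0) (33, 76) (0, 76)]
2. ⊥bis P5·P0 via (25.41,9.485): [(13.2812, 0) (33, 0) (33, 15.4206)]  |A|=152.0374
3. ⊥bis P5·P1 via (22.38,12.7): [(13.2812, 0) (33, 0) (33, 15.4206)]  |A|=152.0374
4. ⊥bis P5·P2 via (24.67,27.915): [(13.2812, 0) (33, 0) (33, 15.4206)]  |A|=152.0374
5. ⊥bis P5·P3 via (28.37,34.695): [(13.2812, 0) (33, 0) (33, 15.4206)]  |A|=152.0374
6. ⊥bis P5·P4 via (23.605,6.015): [(23.0378, 7.6299) (25.7175, 0) (33, 0) (33, 15.4206)]  |A|=104.5936
7. canonical 4-gon: [(23.0378, 7.6299) (25.7175, 0) (33, 0) (33, 15.4206)]
8. shoelace: 104.5936

Area of P5's cell: 104.5936 (4 vertices)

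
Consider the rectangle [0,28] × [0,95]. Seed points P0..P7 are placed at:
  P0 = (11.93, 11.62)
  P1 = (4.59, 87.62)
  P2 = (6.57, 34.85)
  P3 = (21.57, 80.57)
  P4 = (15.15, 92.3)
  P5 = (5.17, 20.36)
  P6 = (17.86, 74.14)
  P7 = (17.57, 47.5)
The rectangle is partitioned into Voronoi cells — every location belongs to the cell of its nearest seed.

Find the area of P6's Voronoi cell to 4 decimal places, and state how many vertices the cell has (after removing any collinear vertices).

1. box [0,28]×[0,95]: [(0, 0) (28, 0) (28, 95) (0, 95)]
2. ⊥bis P6·P0 via (14.895,42.88): [(0, 44.2928) (28, 41.637) (28, 95) (0, 95)]  |A|=1456.9831
3. ⊥bis P6·P1 via (11.225,80.88): [(0, 69.8299) (0, 44.2928) (28, 41.637) (28, 95) (25.5685, 95)]  |A|=1135.2024
4. ⊥bis P6·P2 via (12.215,54.495): [(0, 69.8299) (0, 58.005) (28, 49.9592) (28, 95) (25.5685, 95)]  |A|=826.7212
5. ⊥bis P6·P3 via (19.715,77.355): [(12.1047, 81.746) (0, 69.8299) (0, 58.005) (28, 49.9592) (28, 72.5747)]  |A|=632.379
6. ⊥bis P6·P4 via (16.505,83.22): [(12.1047, 81.746) (0, 69.8299) (0, 58.005) (28, 49.9592) (28, 72.5747)]  |A|=632.379
7. ⊥bis P6·P5 via (11.515,47.25): [(12.1047, 81.746) (0, 69.8299) (0, 58.005) (28, 49.9592) (28, 72.5747)]  |A|=632.379
8. ⊥bis P6·P7 via (17.715,60.82): [(12.1047, 81.746) (0, 69.8299) (0, 61.0128) (28, 60.708) (28, 72.5747)]  |A|=439.7848
9. canonical 5-gon: [(12.1047, 81.746) (0, 69.8299) (0, 61.0128) (28, 60.708) (28, 72.5747)]
10. shoelace: 439.7848

Area of P6's cell: 439.7848 (5 vertices)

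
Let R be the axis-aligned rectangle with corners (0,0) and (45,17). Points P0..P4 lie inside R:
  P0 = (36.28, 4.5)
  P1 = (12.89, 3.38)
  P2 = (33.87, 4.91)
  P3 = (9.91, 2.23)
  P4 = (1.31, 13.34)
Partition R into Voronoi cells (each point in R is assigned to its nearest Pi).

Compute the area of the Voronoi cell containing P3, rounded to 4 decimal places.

1. box [0,45]×[0,17]: [(0, 0) (45, 0) (45, 17) (0, 17)]
2. ⊥bis P3·P0 via (23.095,3.365): [(0, 0) (23.3847, 0) (21.9213, 17) (0, 17)]  |A|=385.1004
3. ⊥bis P3·P1 via (11.4,2.805): [(0, 0) (12.4825, 0) (5.9221, 17) (0, 17)]  |A|=156.4385
4. ⊥bis P3·P2 via (21.89,3.57): [(0, 0) (12.4825, 0) (5.9221, 17) (0, 17)]  |A|=156.4385
5. ⊥bis P3·P4 via (5.61,7.785): [(0, 3.4424) (0, 0) (12.4825, 0) (8.5885, 10.0906)]  |A|=77.7601
6. canonical 4-gon: [(0, 3.4424) (0, 0) (12.4825, 0) (8.5885, 10.0906)]
7. shoelace: 77.7601

Area of P3's cell: 77.7601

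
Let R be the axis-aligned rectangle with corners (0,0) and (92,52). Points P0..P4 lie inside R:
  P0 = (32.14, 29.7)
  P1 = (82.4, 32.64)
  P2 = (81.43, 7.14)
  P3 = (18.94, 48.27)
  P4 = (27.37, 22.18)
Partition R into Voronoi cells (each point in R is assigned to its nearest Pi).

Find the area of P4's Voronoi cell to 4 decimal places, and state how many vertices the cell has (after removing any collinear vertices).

Area of P4's cell: 1319.4630 (5 vertices)

1. box [0,92]×[0,52]: [(0, 0) (92, 0) (92, 52) (0, 52)]
2. ⊥bis P4·P0 via (29.755,25.94): [(0, 44.8138) (0, 0) (70.6499, 0)]  |A|=1583.0476
3. ⊥bis P4·P1 via (54.885,27.41): [(58.648, 7.6129) (0, 44.8138) (0, 0) (60.095, 0)]  |A|=1542.8708
4. ⊥bis P4·P2 via (54.4,14.66): [(53.3707, 10.9603) (0, 44.8138) (0, 0) (50.3215, 0)]  |A|=1471.644
5. ⊥bis P4·P3 via (23.155,35.225): [(53.3707, 10.9603) (17.8297, 33.5043) (0, 27.7433) (0, 0) (50.3215, 0)]  |A|=1319.463
6. canonical 5-gon: [(53.3707, 10.9603) (17.8297, 33.5043) (0, 27.7433) (0, 0) (50.3215, 0)]
7. shoelace: 1319.463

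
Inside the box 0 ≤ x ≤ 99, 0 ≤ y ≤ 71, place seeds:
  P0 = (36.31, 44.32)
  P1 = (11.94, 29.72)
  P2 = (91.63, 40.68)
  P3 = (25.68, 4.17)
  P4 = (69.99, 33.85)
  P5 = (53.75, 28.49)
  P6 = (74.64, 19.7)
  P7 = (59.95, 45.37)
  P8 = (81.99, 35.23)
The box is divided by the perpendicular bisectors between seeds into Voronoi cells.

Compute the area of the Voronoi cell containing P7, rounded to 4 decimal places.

Area of P7's cell: 912.4700

1. box [0,99]×[0,71]: [(0, 0) (99, 0) (99, 71) (0, 71)]
2. ⊥bis P7·P0 via (48.13,44.845): [(50.1218, 0) (99, 0) (99, 71) (46.9683, 71)]  |A|=3582.3
3. ⊥bis P7·P1 via (35.945,37.545): [(50.1218, 0) (99, 0) (99, 71) (46.9683, 71)]  |A|=3582.3
4. ⊥bis P7·P2 via (75.79,43.025): [(50.1218, 0) (69.4205, 0) (79.9315, 71) (46.9683, 71)]  |A|=1855.2944
5. ⊥bis P7·P3 via (42.815,24.77): [(49.2598, 19.4093) (69.7684, 2.3503) (79.9315, 71) (46.9683, 71)]  |A|=1640.9402
6. ⊥bis P7·P4 via (64.97,39.61): [(48.9814, 25.6755) (76.8124, 49.931) (79.9315, 71) (46.9683, 71)]  |A|=1002.3778
7. ⊥bis P7·P5 via (56.85,36.93): [(48.3428, 40.0547) (60.3992, 35.6264) (76.8124, 49.931) (79.9315, 71) (46.9683, 71)]  |A|=917.1114
8. ⊥bis P7·P6 via (67.295,32.535): [(48.3428, 40.0547) (60.3992, 35.6264) (76.8124, 49.931) (79.9315, 71) (46.9683, 71)]  |A|=917.1114
9. ⊥bis P7·P8 via (70.97,40.3): [(48.3428, 40.0547) (60.3992, 35.6264) (74.4562, 47.8775) (77.482, 54.4544) (79.9315, 71) (46.9683, 71)]  |A|=912.47
10. canonical 6-gon: [(48.3428, 40.0547) (60.3992, 35.6264) (74.4562, 47.8775) (77.482, 54.4544) (79.9315, 71) (46.9683, 71)]
11. shoelace: 912.47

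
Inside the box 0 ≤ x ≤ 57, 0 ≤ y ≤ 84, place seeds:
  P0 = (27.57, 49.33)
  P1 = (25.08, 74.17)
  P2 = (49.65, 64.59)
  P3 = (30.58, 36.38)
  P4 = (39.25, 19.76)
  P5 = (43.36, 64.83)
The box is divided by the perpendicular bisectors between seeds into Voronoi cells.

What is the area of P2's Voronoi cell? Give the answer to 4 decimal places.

Area of P2's cell: 433.5589

1. box [0,57]×[0,84]: [(0, 0) (57, 0) (57, 84) (0, 84)]
2. ⊥bis P2·P0 via (38.61,56.96): [(57, 30.3511) (57, 84) (19.922, 84)]  |A|=994.5954
3. ⊥bis P2·P1 via (37.365,69.38): [(34.7181, 62.5913) (57, 30.3511) (57, 84) (43.0654, 84)]  |A|=746.8607
4. ⊥bis P2·P3 via (40.115,50.485): [(34.7181, 62.5913) (45.6894, 46.7167) (57, 39.0707) (57, 84) (43.0654, 84)]  |A|=697.5488
5. ⊥bis P2·P4 via (44.45,42.175): [(34.7181, 62.5913) (45.6894, 46.7167) (56.5657, 39.3643) (57, 39.2636) (57, 84) (43.0654, 84)]  |A|=697.5069
6. ⊥bis P2·P5 via (46.505,64.71): [(45.8152, 46.6317) (56.5657, 39.3643) (57, 39.2636) (57, 84) (47.241, 84)]  |A|=433.5589
7. canonical 5-gon: [(45.8152, 46.6317) (56.5657, 39.3643) (57, 39.2636) (57, 84) (47.241, 84)]
8. shoelace: 433.5589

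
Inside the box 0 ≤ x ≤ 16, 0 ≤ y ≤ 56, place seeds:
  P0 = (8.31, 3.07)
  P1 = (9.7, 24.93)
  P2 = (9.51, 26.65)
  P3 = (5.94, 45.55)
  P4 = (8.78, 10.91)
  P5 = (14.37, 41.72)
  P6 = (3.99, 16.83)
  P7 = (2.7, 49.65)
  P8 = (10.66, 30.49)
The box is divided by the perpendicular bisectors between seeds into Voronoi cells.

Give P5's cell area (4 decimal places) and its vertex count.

Area of P5's cell: 91.6408 (4 vertices)

1. box [0,16]×[0,56]: [(0, 0) (16, 0) (16, 56) (0, 56)]
2. ⊥bis P5·P0 via (11.34,22.395): [(0, 24.173) (16, 21.6644) (16, 56) (0, 56)]  |A|=529.3011
3. ⊥bis P5·P1 via (12.035,33.325): [(0, 36.6724) (16, 32.2222) (16, 56) (0, 56)]  |A|=344.8432
4. ⊥bis P5·P2 via (11.94,34.185): [(0, 38.0356) (16, 32.8757) (16, 56) (0, 56)]  |A|=328.7099
5. ⊥bis P5·P3 via (10.155,43.635): [(6.6384, 35.8947) (16, 32.8757) (16, 56) (15.7728, 56)]  |A|=110.5248
6. ⊥bis P5·P4 via (11.575,26.315): [(6.6384, 35.8947) (16, 32.8757) (16, 56) (15.7728, 56)]  |A|=110.5248
7. ⊥bis P5·P6 via (9.18,29.275): [(6.6384, 35.8947) (16, 32.8757) (16, 56) (15.7728, 56)]  |A|=110.5248
8. ⊥bis P5·P7 via (8.535,45.685): [(6.6384, 35.8947) (16, 32.8757) (16, 56) (15.7728, 56)]  |A|=110.5248
9. ⊥bis P5·P8 via (12.515,36.105): [(7.4884, 37.7656) (16, 34.9537) (16, 56) (15.7728, 56)]  |A|=91.6408
10. canonical 4-gon: [(7.4884, 37.7656) (16, 34.9537) (16, 56) (15.7728, 56)]
11. shoelace: 91.6408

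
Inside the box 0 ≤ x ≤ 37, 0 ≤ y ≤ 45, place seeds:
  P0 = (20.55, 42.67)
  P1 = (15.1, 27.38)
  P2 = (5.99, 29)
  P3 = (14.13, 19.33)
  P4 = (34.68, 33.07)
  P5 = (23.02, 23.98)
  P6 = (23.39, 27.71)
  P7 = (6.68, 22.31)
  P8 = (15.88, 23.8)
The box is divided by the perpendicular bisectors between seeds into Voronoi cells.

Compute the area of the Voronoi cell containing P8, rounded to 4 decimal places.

1. box [0,37]×[0,45]: [(0, 0) (37, 0) (37, 45) (0, 45)]
2. ⊥bis P8·P0 via (18.215,33.235): [(0, 37.7429) (0, 0) (37, 0) (37, 28.586)]  |A|=1227.0853
3. ⊥bis P8·P1 via (15.49,25.59): [(33.3673, 29.4851) (0, 22.2151) (0, 0) (37, 0) (37, 28.586)]  |A|=968.0245
4. ⊥bis P8·P2 via (10.935,26.4): [(33.3673, 29.4851) (9.8647, 24.3644) (0, 5.6025) (0, 0) (37, 0) (37, 28.586)]  |A|=886.0852
5. ⊥bis P8·P3 via (15.005,21.565): [(33.3673, 29.4851) (9.8647, 24.3644) (9.5216, 23.7118) (37, 12.954) (37, 28.586)]  |A|=242.768
6. ⊥bis P8·P4 via (25.28,28.435): [(25.597, 27.7921) (9.8647, 24.3644) (9.5216, 23.7118) (31.9359, 14.9366)]  |A|=120.8068
7. ⊥bis P8·P5 via (19.45,23.89): [(19.3857, 26.4388) (9.8647, 24.3644) (9.5216, 23.7118) (19.5535, 19.7843)]  |A|=35.8004
8. ⊥bis P8·P6 via (19.635,25.755): [(19.3912, 26.2233) (19.2899, 26.4179) (9.8647, 24.3644) (9.5216, 23.7118) (19.5535, 19.7843)]  |A|=35.79
9. ⊥bis P8·P7 via (11.28,23.055): [(19.3912, 26.2233) (19.2899, 26.4179) (11.0269, 24.6176) (11.2855, 23.0212) (19.5535, 19.7843)]  |A|=34.1355
10. canonical 5-gon: [(19.3912, 26.2233) (19.2899, 26.4179) (11.0269, 24.6176) (11.2855, 23.0212) (19.5535, 19.7843)]
11. shoelace: 34.1355

Area of P8's cell: 34.1355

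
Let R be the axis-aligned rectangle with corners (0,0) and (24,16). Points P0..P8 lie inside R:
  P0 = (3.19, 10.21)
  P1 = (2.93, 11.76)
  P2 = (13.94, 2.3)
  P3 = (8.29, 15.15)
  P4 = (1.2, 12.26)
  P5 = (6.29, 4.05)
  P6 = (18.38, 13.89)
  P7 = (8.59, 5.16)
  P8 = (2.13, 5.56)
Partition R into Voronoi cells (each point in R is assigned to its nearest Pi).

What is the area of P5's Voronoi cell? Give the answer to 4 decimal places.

Area of P5's cell: 30.1790

1. box [0,24]×[0,16]: [(0, 0) (24, 0) (24, 16) (0, 16)]
2. ⊥bis P5·P0 via (4.74,7.13): [(0, 4.7446) (0, 0) (24, 0) (24, 16) (22.3655, 16)]  |A|=258.1335
3. ⊥bis P5·P1 via (4.61,7.905): [(17.0701, 13.3351) (0, 4.7446) (0, 0) (24, 0) (24, 16) (23.1851, 16)]  |A|=257.0415
4. ⊥bis P5·P2 via (10.115,3.175): [(11.8367, 10.7014) (0, 4.7446) (0, 0) (9.3887, 0)]  |A|=78.3164
5. ⊥bis P5·P3 via (7.29,9.6): [(11.4148, 8.8568) (9.0264, 9.2871) (0, 4.7446) (0, 0) (9.3887, 0)]  |A|=76.0229
6. ⊥bis P5·P4 via (3.745,8.155): [(11.4148, 8.8568) (9.0264, 9.2871) (0, 4.7446) (0, 0) (9.3887, 0)]  |A|=76.0229
7. ⊥bis P5·P6 via (12.335,8.97): [(11.4148, 8.8568) (9.0264, 9.2871) (0, 4.7446) (0, 0) (9.3887, 0)]  |A|=76.0229
8. ⊥bis P5·P7 via (7.44,4.605): [(9.4767, 0.3848) (5.9319, 7.7298) (0, 4.7446) (0, 0) (9.3887, 0)]  |A|=51.3641
9. ⊥bis P5·P8 via (4.21,4.805): [(9.4767, 0.3848) (5.9319, 7.7298) (5.1241, 7.3233) (2.4659, 0) (9.3887, 0)]  |A|=30.179
10. canonical 5-gon: [(9.4767, 0.3848) (5.9319, 7.7298) (5.1241, 7.3233) (2.4659, 0) (9.3887, 0)]
11. shoelace: 30.179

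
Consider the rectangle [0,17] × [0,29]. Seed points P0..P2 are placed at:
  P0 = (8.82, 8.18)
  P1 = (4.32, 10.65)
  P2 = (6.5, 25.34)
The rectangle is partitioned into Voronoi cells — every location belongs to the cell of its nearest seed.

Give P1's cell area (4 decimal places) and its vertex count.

Area of P1's cell: 113.9114 (4 vertices)

1. box [0,17]×[0,29]: [(0, 0) (17, 0) (17, 29) (0, 29)]
2. ⊥bis P1·P0 via (6.57,9.415): [(0, 0) (1.4022, 0) (17, 28.417) (17, 29) (0, 29)]  |A|=271.3786
3. ⊥bis P1·P2 via (5.41,17.995): [(0, 18.7978) (0, 0) (1.4022, 0) (10.8374, 17.1896)]  |A|=113.9114
4. canonical 4-gon: [(0, 18.7978) (0, 0) (1.4022, 0) (10.8374, 17.1896)]
5. shoelace: 113.9114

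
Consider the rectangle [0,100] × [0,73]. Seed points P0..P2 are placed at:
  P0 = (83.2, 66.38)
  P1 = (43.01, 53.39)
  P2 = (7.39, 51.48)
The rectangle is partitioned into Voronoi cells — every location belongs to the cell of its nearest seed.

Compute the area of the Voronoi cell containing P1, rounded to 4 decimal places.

1. box [0,100]×[0,73]: [(0, 0) (100, 0) (100, 73) (0, 73)]
2. ⊥bis P1·P0 via (63.105,59.885): [(0, 0) (82.4607, 0) (58.866, 73) (0, 73)]  |A|=5158.4265
3. ⊥bis P1·P2 via (25.2,52.435): [(28.0116, 0) (82.4607, 0) (58.866, 73) (24.0973, 73)]  |A|=3256.4509
4. canonical 4-gon: [(28.0116, 0) (82.4607, 0) (58.866, 73) (24.0973, 73)]
5. shoelace: 3256.4509

Area of P1's cell: 3256.4509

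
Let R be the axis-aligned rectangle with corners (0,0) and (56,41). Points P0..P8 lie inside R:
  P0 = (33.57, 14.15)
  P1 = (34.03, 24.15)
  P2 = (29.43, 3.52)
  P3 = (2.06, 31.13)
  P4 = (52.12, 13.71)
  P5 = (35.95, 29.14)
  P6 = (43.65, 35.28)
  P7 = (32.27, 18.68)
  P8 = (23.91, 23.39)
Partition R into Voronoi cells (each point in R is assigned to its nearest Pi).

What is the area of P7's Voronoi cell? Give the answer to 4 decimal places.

1. box [0,56]×[0,41]: [(0, 0) (56, 0) (56, 41) (0, 41)]
2. ⊥bis P7·P0 via (32.92,16.415): [(0, 6.9678) (56, 23.0384) (56, 41) (0, 41)]  |A|=1455.8275
3. ⊥bis P7·P1 via (33.15,21.415): [(0, 32.0812) (0, 6.9678) (41.2554, 18.8071)]  |A|=518.0319
4. ⊥bis P7·P2 via (30.85,11.1): [(0, 32.0812) (0, 16.8793) (20.8967, 12.9646) (41.2554, 18.8071)]  |A|=414.4728
5. ⊥bis P7·P3 via (17.165,24.905): [(17.7666, 26.3647) (12.8643, 14.4694) (20.8967, 12.9646) (41.2554, 18.8071)]  |A|=197.0103
6. ⊥bis P7·P4 via (42.195,16.195): [(17.7666, 26.3647) (12.8643, 14.4694) (20.8967, 12.9646) (41.2554, 18.8071)]  |A|=197.0103
7. ⊥bis P7·P5 via (34.11,23.91): [(17.7666, 26.3647) (12.8643, 14.4694) (20.8967, 12.9646) (41.2554, 18.8071)]  |A|=197.0103
8. ⊥bis P7·P6 via (37.96,26.98): [(17.7666, 26.3647) (12.8643, 14.4694) (20.8967, 12.9646) (41.2554, 18.8071)]  |A|=197.0103
9. ⊥bis P7·P8 via (28.09,21.035): [(29.0477, 22.7349) (24.0536, 13.8705) (41.2554, 18.8071)]  |A|=63.9148
10. canonical 3-gon: [(29.0477, 22.7349) (24.0536, 13.8705) (41.2554, 18.8071)]
11. shoelace: 63.9148

Area of P7's cell: 63.9148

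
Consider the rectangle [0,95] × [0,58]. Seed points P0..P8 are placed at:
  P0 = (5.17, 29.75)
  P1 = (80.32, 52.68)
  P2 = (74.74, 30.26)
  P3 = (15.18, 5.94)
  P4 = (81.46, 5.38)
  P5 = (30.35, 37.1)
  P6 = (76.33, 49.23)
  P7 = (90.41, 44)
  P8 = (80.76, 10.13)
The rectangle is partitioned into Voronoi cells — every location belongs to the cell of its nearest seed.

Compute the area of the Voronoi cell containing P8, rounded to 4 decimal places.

1. box [0,95]×[0,58]: [(0, 0) (95, 0) (95, 58) (0, 58)]
2. ⊥bis P8·P0 via (42.965,19.94): [(37.7894, 0) (95, 0) (95, 58) (52.8438, 58)]  |A|=2881.6374
3. ⊥bis P8·P1 via (80.54,31.405): [(45.8477, 31.0463) (37.7894, 0) (95, 0) (95, 31.5545)]  |A|=1663.5758
4. ⊥bis P8·P2 via (77.75,20.195): [(40.1094, 8.9384) (37.7894, 0) (95, 0) (95, 25.3537)]  |A|=951.5243
5. ⊥bis P8·P3 via (47.97,8.035): [(47.766, 11.2281) (48.4834, 0) (95, 0) (95, 25.3537)]  |A|=859.9256
6. ⊥bis P8·P4 via (81.11,7.755): [(47.766, 11.2281) (48.2968, 2.9194) (95, 9.8019) (95, 25.3537)]  |A|=563.1348
7. ⊥bis P8·P5 via (55.555,23.615): [(49.1492, 11.6417) (47.8899, 9.2881) (48.2968, 2.9194) (95, 9.8019) (95, 25.3537)]  |A|=561.7675
8. ⊥bis P8·P6 via (78.545,29.68): [(49.1492, 11.6417) (47.8899, 9.2881) (48.2968, 2.9194) (95, 9.8019) (95, 25.3537)]  |A|=561.7675
9. ⊥bis P8·P7 via (85.585,27.065): [(93.3369, 24.8564) (49.1492, 11.6417) (47.8899, 9.2881) (48.2968, 2.9194) (95, 9.8019) (95, 24.3825)]  |A|=560.96
10. canonical 6-gon: [(93.3369, 24.8564) (49.1492, 11.6417) (47.8899, 9.2881) (48.2968, 2.9194) (95, 9.8019) (95, 24.3825)]
11. shoelace: 560.96

Area of P8's cell: 560.9600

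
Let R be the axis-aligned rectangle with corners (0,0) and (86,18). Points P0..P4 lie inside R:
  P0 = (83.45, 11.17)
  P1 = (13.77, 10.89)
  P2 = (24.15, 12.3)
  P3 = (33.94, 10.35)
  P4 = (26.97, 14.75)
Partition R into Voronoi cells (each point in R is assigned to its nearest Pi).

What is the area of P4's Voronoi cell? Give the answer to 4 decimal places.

1. box [0,86]×[0,18]: [(0, 0) (86, 0) (86, 18) (0, 18)]
2. ⊥bis P4·P0 via (55.21,12.96): [(0, 0) (54.3885, 0) (55.5295, 18) (0, 18)]  |A|=989.2619
3. ⊥bis P4·P1 via (20.37,12.82): [(24.1189, 0) (54.3885, 0) (55.5295, 18) (18.8552, 18)]  |A|=602.4948
4. ⊥bis P4·P2 via (25.56,13.525): [(37.3104, 0) (54.3885, 0) (55.5295, 18) (21.6721, 18)]  |A|=458.4186
5. ⊥bis P4·P3 via (30.455,12.55): [(28.7515, 9.8515) (33.8955, 18) (21.6721, 18)]  |A|=49.8008
6. canonical 3-gon: [(28.7515, 9.8515) (33.8955, 18) (21.6721, 18)]
7. shoelace: 49.8008

Area of P4's cell: 49.8008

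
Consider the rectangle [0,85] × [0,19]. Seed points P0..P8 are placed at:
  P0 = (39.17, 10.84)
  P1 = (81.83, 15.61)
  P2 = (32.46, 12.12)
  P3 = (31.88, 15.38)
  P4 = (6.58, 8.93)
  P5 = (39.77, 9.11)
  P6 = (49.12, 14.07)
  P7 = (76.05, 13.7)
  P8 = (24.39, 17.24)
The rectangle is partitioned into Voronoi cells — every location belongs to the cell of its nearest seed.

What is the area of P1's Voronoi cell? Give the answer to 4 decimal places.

1. box [0,85]×[0,19]: [(0, 0) (85, 0) (85, 19) (0, 19)]
2. ⊥bis P1·P0 via (60.5,13.225): [(61.9787, 0) (85, 0) (85, 19) (59.8543, 19)]  |A|=457.5863
3. ⊥bis P1·P2 via (57.145,13.865): [(61.9787, 0) (85, 0) (85, 19) (59.8543, 19)]  |A|=457.5863
4. ⊥bis P1·P3 via (56.855,15.495): [(61.9787, 0) (85, 0) (85, 19) (59.8543, 19)]  |A|=457.5863
5. ⊥bis P1·P4 via (44.205,12.27): [(61.9787, 0) (85, 0) (85, 19) (59.8543, 19)]  |A|=457.5863
6. ⊥bis P1·P5 via (60.8,12.36): [(60.0647, 17.1177) (62.7101, 0) (85, 0) (85, 19) (59.8543, 19)]  |A|=451.3265
7. ⊥bis P1·P6 via (65.475,14.84): [(66.1737, 0) (85, 0) (85, 19) (65.2791, 19)]  |A|=366.1982
8. ⊥bis P1·P7 via (78.94,14.655): [(83.7827, 0) (85, 0) (85, 19) (77.5042, 19)]  |A|=82.7741
9. ⊥bis P1·P8 via (53.11,16.425): [(83.7827, 0) (85, 0) (85, 19) (77.5042, 19)]  |A|=82.7741
10. canonical 4-gon: [(83.7827, 0) (85, 0) (85, 19) (77.5042, 19)]
11. shoelace: 82.7741

Area of P1's cell: 82.7741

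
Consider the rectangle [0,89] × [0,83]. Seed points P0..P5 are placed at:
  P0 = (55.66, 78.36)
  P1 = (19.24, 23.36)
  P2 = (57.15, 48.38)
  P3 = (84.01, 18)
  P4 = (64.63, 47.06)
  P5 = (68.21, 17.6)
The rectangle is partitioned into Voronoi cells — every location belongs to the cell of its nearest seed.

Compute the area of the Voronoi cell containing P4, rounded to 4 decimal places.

Area of P4's cell: 897.7302

1. box [0,89]×[0,83]: [(0, 0) (89, 0) (89, 83) (0, 83)]
2. ⊥bis P4·P0 via (60.145,62.71): [(0, 45.4736) (0, 0) (89, 0) (89, 70.9793)]  |A|=5182.1525
3. ⊥bis P4·P1 via (41.935,35.21): [(31.8153, 54.5912) (60.3196, 0) (89, 0) (89, 70.9793)]  |A|=2812.3156
4. ⊥bis P4·P2 via (60.89,47.72): [(63.7159, 63.7333) (54.4519, 11.2377) (60.3196, 0) (89, 0) (89, 70.9793)]  |A|=2017.3394
5. ⊥bis P4·P3 via (74.32,32.53): [(63.7159, 63.7333) (56.0605, 20.3528) (89, 42.32) (89, 70.9793)]  |A|=992.6951
6. ⊥bis P4·P5 via (66.42,32.33): [(63.7159, 63.7333) (57.9934, 31.306) (75.7136, 33.4594) (89, 42.32) (89, 70.9793)]  |A|=897.7302
7. canonical 5-gon: [(63.7159, 63.7333) (57.9934, 31.306) (75.7136, 33.4594) (89, 42.32) (89, 70.9793)]
8. shoelace: 897.7302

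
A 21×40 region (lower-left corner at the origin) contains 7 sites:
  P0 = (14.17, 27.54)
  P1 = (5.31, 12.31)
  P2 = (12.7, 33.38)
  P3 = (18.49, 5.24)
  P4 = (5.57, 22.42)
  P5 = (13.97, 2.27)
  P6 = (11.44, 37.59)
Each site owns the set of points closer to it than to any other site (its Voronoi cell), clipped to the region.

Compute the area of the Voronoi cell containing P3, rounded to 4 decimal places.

1. box [0,21]×[0,40]: [(0, 0) (21, 0) (21, 40) (0, 40)]
2. ⊥bis P3·P0 via (16.33,16.39): [(0, 13.2265) (0, 0) (21, 0) (21, 17.2947)]  |A|=320.4726
3. ⊥bis P3·P1 via (11.9,8.775): [(15.9448, 16.3154) (7.1929, 0) (21, 0) (21, 17.2947)]  |A|=156.3479
4. ⊥bis P3·P2 via (15.595,19.31): [(15.9448, 16.3154) (7.1929, 0) (21, 0) (21, 17.2947)]  |A|=156.3479
5. ⊥bis P3·P4 via (12.03,13.83): [(15.9448, 16.3154) (7.1929, 0) (21, 0) (21, 17.2947)]  |A|=156.3479
6. ⊥bis P3·P5 via (16.23,3.755): [(15.9448, 16.3154) (12.3636, 9.6392) (18.6973, 0) (21, 0) (21, 17.2947)]  |A|=100.901
7. ⊥bis P3·P6 via (14.965,21.415): [(15.9448, 16.3154) (12.3636, 9.6392) (18.6973, 0) (21, 0) (21, 17.2947)]  |A|=100.901
8. canonical 5-gon: [(15.9448, 16.3154) (12.3636, 9.6392) (18.6973, 0) (21, 0) (21, 17.2947)]
9. shoelace: 100.901

Area of P3's cell: 100.9010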